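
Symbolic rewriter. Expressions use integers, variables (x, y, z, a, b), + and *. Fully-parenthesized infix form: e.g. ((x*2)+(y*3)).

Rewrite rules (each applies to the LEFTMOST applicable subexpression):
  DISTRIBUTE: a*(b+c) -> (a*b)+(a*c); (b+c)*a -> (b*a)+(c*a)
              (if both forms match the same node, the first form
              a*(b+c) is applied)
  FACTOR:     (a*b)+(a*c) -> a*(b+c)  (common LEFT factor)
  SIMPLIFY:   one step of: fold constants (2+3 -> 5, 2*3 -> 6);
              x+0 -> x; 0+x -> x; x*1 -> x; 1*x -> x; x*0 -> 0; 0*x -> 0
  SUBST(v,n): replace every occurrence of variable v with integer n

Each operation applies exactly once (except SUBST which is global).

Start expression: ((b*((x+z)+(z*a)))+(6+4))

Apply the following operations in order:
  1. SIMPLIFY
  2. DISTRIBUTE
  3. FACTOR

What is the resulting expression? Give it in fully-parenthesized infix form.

Start: ((b*((x+z)+(z*a)))+(6+4))
Apply SIMPLIFY at R (target: (6+4)): ((b*((x+z)+(z*a)))+(6+4)) -> ((b*((x+z)+(z*a)))+10)
Apply DISTRIBUTE at L (target: (b*((x+z)+(z*a)))): ((b*((x+z)+(z*a)))+10) -> (((b*(x+z))+(b*(z*a)))+10)
Apply FACTOR at L (target: ((b*(x+z))+(b*(z*a)))): (((b*(x+z))+(b*(z*a)))+10) -> ((b*((x+z)+(z*a)))+10)

Answer: ((b*((x+z)+(z*a)))+10)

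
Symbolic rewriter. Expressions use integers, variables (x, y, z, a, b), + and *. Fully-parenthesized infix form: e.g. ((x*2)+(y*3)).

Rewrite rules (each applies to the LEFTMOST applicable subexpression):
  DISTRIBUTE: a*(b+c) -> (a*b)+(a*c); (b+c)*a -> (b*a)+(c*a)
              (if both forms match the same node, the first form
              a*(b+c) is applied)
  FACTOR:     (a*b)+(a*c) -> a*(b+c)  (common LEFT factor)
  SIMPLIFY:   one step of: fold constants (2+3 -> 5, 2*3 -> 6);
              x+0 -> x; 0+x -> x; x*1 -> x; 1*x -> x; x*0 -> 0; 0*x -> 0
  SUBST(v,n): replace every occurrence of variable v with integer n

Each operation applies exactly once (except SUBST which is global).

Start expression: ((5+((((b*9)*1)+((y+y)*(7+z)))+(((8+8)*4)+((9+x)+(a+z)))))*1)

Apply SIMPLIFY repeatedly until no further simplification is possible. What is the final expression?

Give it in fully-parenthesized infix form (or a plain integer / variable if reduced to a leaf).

Start: ((5+((((b*9)*1)+((y+y)*(7+z)))+(((8+8)*4)+((9+x)+(a+z)))))*1)
Step 1: at root: ((5+((((b*9)*1)+((y+y)*(7+z)))+(((8+8)*4)+((9+x)+(a+z)))))*1) -> (5+((((b*9)*1)+((y+y)*(7+z)))+(((8+8)*4)+((9+x)+(a+z))))); overall: ((5+((((b*9)*1)+((y+y)*(7+z)))+(((8+8)*4)+((9+x)+(a+z)))))*1) -> (5+((((b*9)*1)+((y+y)*(7+z)))+(((8+8)*4)+((9+x)+(a+z)))))
Step 2: at RLL: ((b*9)*1) -> (b*9); overall: (5+((((b*9)*1)+((y+y)*(7+z)))+(((8+8)*4)+((9+x)+(a+z))))) -> (5+(((b*9)+((y+y)*(7+z)))+(((8+8)*4)+((9+x)+(a+z)))))
Step 3: at RRLL: (8+8) -> 16; overall: (5+(((b*9)+((y+y)*(7+z)))+(((8+8)*4)+((9+x)+(a+z))))) -> (5+(((b*9)+((y+y)*(7+z)))+((16*4)+((9+x)+(a+z)))))
Step 4: at RRL: (16*4) -> 64; overall: (5+(((b*9)+((y+y)*(7+z)))+((16*4)+((9+x)+(a+z))))) -> (5+(((b*9)+((y+y)*(7+z)))+(64+((9+x)+(a+z)))))
Fixed point: (5+(((b*9)+((y+y)*(7+z)))+(64+((9+x)+(a+z)))))

Answer: (5+(((b*9)+((y+y)*(7+z)))+(64+((9+x)+(a+z)))))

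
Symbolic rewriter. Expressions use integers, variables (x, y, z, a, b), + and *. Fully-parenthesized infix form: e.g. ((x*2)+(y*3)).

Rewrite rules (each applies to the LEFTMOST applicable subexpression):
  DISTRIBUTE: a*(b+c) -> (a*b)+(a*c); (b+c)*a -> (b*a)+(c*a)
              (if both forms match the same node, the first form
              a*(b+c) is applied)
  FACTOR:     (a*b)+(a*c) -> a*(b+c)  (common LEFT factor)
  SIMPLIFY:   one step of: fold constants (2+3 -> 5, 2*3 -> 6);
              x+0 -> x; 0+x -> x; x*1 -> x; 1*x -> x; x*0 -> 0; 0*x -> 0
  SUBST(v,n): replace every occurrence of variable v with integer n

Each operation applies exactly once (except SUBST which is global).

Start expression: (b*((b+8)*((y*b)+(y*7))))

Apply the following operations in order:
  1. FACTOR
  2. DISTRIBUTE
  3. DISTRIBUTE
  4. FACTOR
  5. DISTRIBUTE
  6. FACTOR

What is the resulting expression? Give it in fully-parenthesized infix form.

Answer: (b*((b*(y*(b+7)))+(8*(y*(b+7)))))

Derivation:
Start: (b*((b+8)*((y*b)+(y*7))))
Apply FACTOR at RR (target: ((y*b)+(y*7))): (b*((b+8)*((y*b)+(y*7)))) -> (b*((b+8)*(y*(b+7))))
Apply DISTRIBUTE at R (target: ((b+8)*(y*(b+7)))): (b*((b+8)*(y*(b+7)))) -> (b*((b*(y*(b+7)))+(8*(y*(b+7)))))
Apply DISTRIBUTE at root (target: (b*((b*(y*(b+7)))+(8*(y*(b+7)))))): (b*((b*(y*(b+7)))+(8*(y*(b+7))))) -> ((b*(b*(y*(b+7))))+(b*(8*(y*(b+7)))))
Apply FACTOR at root (target: ((b*(b*(y*(b+7))))+(b*(8*(y*(b+7)))))): ((b*(b*(y*(b+7))))+(b*(8*(y*(b+7))))) -> (b*((b*(y*(b+7)))+(8*(y*(b+7)))))
Apply DISTRIBUTE at root (target: (b*((b*(y*(b+7)))+(8*(y*(b+7)))))): (b*((b*(y*(b+7)))+(8*(y*(b+7))))) -> ((b*(b*(y*(b+7))))+(b*(8*(y*(b+7)))))
Apply FACTOR at root (target: ((b*(b*(y*(b+7))))+(b*(8*(y*(b+7)))))): ((b*(b*(y*(b+7))))+(b*(8*(y*(b+7))))) -> (b*((b*(y*(b+7)))+(8*(y*(b+7)))))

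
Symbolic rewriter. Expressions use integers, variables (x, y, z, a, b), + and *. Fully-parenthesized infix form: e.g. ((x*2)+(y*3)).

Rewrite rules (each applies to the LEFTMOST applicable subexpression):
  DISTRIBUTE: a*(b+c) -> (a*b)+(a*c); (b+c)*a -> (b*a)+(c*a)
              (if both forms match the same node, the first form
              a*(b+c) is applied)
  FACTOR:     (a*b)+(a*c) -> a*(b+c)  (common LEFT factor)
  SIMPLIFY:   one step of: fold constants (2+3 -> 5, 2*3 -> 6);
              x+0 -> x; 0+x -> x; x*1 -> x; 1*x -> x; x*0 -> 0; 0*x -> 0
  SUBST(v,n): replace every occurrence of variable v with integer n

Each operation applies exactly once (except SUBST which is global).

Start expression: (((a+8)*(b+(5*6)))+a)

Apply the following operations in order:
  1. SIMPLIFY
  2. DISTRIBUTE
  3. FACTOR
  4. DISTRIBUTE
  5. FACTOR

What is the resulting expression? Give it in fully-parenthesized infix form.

Start: (((a+8)*(b+(5*6)))+a)
Apply SIMPLIFY at LRR (target: (5*6)): (((a+8)*(b+(5*6)))+a) -> (((a+8)*(b+30))+a)
Apply DISTRIBUTE at L (target: ((a+8)*(b+30))): (((a+8)*(b+30))+a) -> ((((a+8)*b)+((a+8)*30))+a)
Apply FACTOR at L (target: (((a+8)*b)+((a+8)*30))): ((((a+8)*b)+((a+8)*30))+a) -> (((a+8)*(b+30))+a)
Apply DISTRIBUTE at L (target: ((a+8)*(b+30))): (((a+8)*(b+30))+a) -> ((((a+8)*b)+((a+8)*30))+a)
Apply FACTOR at L (target: (((a+8)*b)+((a+8)*30))): ((((a+8)*b)+((a+8)*30))+a) -> (((a+8)*(b+30))+a)

Answer: (((a+8)*(b+30))+a)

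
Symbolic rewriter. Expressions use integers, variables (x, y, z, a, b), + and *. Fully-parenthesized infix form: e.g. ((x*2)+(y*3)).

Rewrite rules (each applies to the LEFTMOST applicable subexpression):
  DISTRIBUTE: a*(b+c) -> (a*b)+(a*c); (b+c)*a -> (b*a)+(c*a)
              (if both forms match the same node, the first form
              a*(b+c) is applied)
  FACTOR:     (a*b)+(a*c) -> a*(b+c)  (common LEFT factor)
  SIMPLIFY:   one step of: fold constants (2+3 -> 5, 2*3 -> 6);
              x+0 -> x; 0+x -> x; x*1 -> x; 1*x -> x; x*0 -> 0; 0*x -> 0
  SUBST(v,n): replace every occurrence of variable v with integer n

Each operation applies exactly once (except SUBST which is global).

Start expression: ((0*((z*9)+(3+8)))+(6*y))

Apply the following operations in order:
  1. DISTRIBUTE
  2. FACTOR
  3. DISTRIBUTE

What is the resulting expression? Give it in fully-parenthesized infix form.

Start: ((0*((z*9)+(3+8)))+(6*y))
Apply DISTRIBUTE at L (target: (0*((z*9)+(3+8)))): ((0*((z*9)+(3+8)))+(6*y)) -> (((0*(z*9))+(0*(3+8)))+(6*y))
Apply FACTOR at L (target: ((0*(z*9))+(0*(3+8)))): (((0*(z*9))+(0*(3+8)))+(6*y)) -> ((0*((z*9)+(3+8)))+(6*y))
Apply DISTRIBUTE at L (target: (0*((z*9)+(3+8)))): ((0*((z*9)+(3+8)))+(6*y)) -> (((0*(z*9))+(0*(3+8)))+(6*y))

Answer: (((0*(z*9))+(0*(3+8)))+(6*y))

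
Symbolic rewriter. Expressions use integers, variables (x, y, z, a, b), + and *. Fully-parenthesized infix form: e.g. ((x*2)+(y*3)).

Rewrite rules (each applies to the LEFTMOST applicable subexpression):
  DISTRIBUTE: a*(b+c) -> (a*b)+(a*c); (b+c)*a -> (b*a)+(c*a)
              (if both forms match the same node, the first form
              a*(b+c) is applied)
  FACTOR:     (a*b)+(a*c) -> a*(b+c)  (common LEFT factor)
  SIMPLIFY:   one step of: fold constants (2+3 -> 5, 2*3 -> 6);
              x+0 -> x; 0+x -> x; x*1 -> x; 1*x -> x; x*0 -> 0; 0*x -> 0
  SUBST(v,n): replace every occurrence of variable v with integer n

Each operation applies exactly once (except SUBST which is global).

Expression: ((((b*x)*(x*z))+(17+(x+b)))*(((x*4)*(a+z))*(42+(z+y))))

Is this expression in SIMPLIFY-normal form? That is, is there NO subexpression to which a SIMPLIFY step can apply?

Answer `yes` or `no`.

Answer: yes

Derivation:
Expression: ((((b*x)*(x*z))+(17+(x+b)))*(((x*4)*(a+z))*(42+(z+y))))
Scanning for simplifiable subexpressions (pre-order)...
  at root: ((((b*x)*(x*z))+(17+(x+b)))*(((x*4)*(a+z))*(42+(z+y)))) (not simplifiable)
  at L: (((b*x)*(x*z))+(17+(x+b))) (not simplifiable)
  at LL: ((b*x)*(x*z)) (not simplifiable)
  at LLL: (b*x) (not simplifiable)
  at LLR: (x*z) (not simplifiable)
  at LR: (17+(x+b)) (not simplifiable)
  at LRR: (x+b) (not simplifiable)
  at R: (((x*4)*(a+z))*(42+(z+y))) (not simplifiable)
  at RL: ((x*4)*(a+z)) (not simplifiable)
  at RLL: (x*4) (not simplifiable)
  at RLR: (a+z) (not simplifiable)
  at RR: (42+(z+y)) (not simplifiable)
  at RRR: (z+y) (not simplifiable)
Result: no simplifiable subexpression found -> normal form.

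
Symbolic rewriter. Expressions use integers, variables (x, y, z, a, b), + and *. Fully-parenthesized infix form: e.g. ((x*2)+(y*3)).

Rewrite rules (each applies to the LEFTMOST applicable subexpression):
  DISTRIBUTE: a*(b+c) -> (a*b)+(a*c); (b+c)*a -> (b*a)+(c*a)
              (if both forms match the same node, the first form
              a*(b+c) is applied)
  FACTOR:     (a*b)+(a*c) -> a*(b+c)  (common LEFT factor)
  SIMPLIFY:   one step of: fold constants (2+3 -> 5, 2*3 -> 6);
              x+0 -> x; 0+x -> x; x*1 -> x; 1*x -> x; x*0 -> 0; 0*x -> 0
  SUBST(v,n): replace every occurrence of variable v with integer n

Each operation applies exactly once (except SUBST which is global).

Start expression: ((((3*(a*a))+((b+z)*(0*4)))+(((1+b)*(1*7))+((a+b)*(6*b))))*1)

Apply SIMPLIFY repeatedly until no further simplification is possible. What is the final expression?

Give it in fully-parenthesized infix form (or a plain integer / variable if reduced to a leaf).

Start: ((((3*(a*a))+((b+z)*(0*4)))+(((1+b)*(1*7))+((a+b)*(6*b))))*1)
Step 1: at root: ((((3*(a*a))+((b+z)*(0*4)))+(((1+b)*(1*7))+((a+b)*(6*b))))*1) -> (((3*(a*a))+((b+z)*(0*4)))+(((1+b)*(1*7))+((a+b)*(6*b)))); overall: ((((3*(a*a))+((b+z)*(0*4)))+(((1+b)*(1*7))+((a+b)*(6*b))))*1) -> (((3*(a*a))+((b+z)*(0*4)))+(((1+b)*(1*7))+((a+b)*(6*b))))
Step 2: at LRR: (0*4) -> 0; overall: (((3*(a*a))+((b+z)*(0*4)))+(((1+b)*(1*7))+((a+b)*(6*b)))) -> (((3*(a*a))+((b+z)*0))+(((1+b)*(1*7))+((a+b)*(6*b))))
Step 3: at LR: ((b+z)*0) -> 0; overall: (((3*(a*a))+((b+z)*0))+(((1+b)*(1*7))+((a+b)*(6*b)))) -> (((3*(a*a))+0)+(((1+b)*(1*7))+((a+b)*(6*b))))
Step 4: at L: ((3*(a*a))+0) -> (3*(a*a)); overall: (((3*(a*a))+0)+(((1+b)*(1*7))+((a+b)*(6*b)))) -> ((3*(a*a))+(((1+b)*(1*7))+((a+b)*(6*b))))
Step 5: at RLR: (1*7) -> 7; overall: ((3*(a*a))+(((1+b)*(1*7))+((a+b)*(6*b)))) -> ((3*(a*a))+(((1+b)*7)+((a+b)*(6*b))))
Fixed point: ((3*(a*a))+(((1+b)*7)+((a+b)*(6*b))))

Answer: ((3*(a*a))+(((1+b)*7)+((a+b)*(6*b))))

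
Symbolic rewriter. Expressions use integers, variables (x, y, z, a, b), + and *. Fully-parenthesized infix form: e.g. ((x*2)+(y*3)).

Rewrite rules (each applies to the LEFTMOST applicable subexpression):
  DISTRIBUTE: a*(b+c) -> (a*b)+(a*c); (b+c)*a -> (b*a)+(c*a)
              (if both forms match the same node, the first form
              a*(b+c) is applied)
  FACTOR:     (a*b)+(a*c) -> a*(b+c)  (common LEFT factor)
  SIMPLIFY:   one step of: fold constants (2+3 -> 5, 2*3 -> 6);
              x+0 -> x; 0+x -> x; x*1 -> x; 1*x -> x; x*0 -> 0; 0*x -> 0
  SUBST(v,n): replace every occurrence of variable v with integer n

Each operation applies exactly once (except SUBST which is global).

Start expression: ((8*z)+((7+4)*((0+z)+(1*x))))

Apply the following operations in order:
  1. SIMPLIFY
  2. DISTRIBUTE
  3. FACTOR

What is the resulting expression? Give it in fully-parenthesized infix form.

Start: ((8*z)+((7+4)*((0+z)+(1*x))))
Apply SIMPLIFY at RL (target: (7+4)): ((8*z)+((7+4)*((0+z)+(1*x)))) -> ((8*z)+(11*((0+z)+(1*x))))
Apply DISTRIBUTE at R (target: (11*((0+z)+(1*x)))): ((8*z)+(11*((0+z)+(1*x)))) -> ((8*z)+((11*(0+z))+(11*(1*x))))
Apply FACTOR at R (target: ((11*(0+z))+(11*(1*x)))): ((8*z)+((11*(0+z))+(11*(1*x)))) -> ((8*z)+(11*((0+z)+(1*x))))

Answer: ((8*z)+(11*((0+z)+(1*x))))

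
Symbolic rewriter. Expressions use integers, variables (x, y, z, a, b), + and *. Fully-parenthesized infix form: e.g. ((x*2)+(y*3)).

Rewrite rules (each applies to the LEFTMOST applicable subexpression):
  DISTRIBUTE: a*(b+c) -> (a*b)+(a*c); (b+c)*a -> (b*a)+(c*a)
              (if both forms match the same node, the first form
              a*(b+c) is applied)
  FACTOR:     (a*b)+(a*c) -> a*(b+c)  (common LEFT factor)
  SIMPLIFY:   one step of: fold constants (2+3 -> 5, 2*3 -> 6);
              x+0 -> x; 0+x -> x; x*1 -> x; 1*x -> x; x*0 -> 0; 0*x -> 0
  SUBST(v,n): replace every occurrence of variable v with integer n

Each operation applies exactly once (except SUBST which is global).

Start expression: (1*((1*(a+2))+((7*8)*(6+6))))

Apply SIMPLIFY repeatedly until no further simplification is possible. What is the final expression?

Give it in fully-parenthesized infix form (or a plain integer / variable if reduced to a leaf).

Answer: ((a+2)+672)

Derivation:
Start: (1*((1*(a+2))+((7*8)*(6+6))))
Step 1: at root: (1*((1*(a+2))+((7*8)*(6+6)))) -> ((1*(a+2))+((7*8)*(6+6))); overall: (1*((1*(a+2))+((7*8)*(6+6)))) -> ((1*(a+2))+((7*8)*(6+6)))
Step 2: at L: (1*(a+2)) -> (a+2); overall: ((1*(a+2))+((7*8)*(6+6))) -> ((a+2)+((7*8)*(6+6)))
Step 3: at RL: (7*8) -> 56; overall: ((a+2)+((7*8)*(6+6))) -> ((a+2)+(56*(6+6)))
Step 4: at RR: (6+6) -> 12; overall: ((a+2)+(56*(6+6))) -> ((a+2)+(56*12))
Step 5: at R: (56*12) -> 672; overall: ((a+2)+(56*12)) -> ((a+2)+672)
Fixed point: ((a+2)+672)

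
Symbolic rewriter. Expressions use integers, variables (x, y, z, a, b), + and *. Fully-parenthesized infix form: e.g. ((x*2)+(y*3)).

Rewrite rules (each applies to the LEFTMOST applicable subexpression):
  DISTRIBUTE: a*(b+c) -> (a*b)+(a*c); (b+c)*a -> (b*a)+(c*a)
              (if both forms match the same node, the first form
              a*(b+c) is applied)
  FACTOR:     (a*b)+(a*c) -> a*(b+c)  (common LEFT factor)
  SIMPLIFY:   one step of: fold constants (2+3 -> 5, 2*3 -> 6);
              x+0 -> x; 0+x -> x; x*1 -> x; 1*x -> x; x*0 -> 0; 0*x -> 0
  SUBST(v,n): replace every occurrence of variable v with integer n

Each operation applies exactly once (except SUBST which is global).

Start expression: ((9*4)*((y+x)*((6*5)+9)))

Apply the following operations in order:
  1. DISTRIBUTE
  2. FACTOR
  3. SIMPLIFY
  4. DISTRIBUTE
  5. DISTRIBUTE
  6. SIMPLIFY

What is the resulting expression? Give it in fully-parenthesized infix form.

Answer: ((36*((y+x)*30))+(36*((y+x)*9)))

Derivation:
Start: ((9*4)*((y+x)*((6*5)+9)))
Apply DISTRIBUTE at R (target: ((y+x)*((6*5)+9))): ((9*4)*((y+x)*((6*5)+9))) -> ((9*4)*(((y+x)*(6*5))+((y+x)*9)))
Apply FACTOR at R (target: (((y+x)*(6*5))+((y+x)*9))): ((9*4)*(((y+x)*(6*5))+((y+x)*9))) -> ((9*4)*((y+x)*((6*5)+9)))
Apply SIMPLIFY at L (target: (9*4)): ((9*4)*((y+x)*((6*5)+9))) -> (36*((y+x)*((6*5)+9)))
Apply DISTRIBUTE at R (target: ((y+x)*((6*5)+9))): (36*((y+x)*((6*5)+9))) -> (36*(((y+x)*(6*5))+((y+x)*9)))
Apply DISTRIBUTE at root (target: (36*(((y+x)*(6*5))+((y+x)*9)))): (36*(((y+x)*(6*5))+((y+x)*9))) -> ((36*((y+x)*(6*5)))+(36*((y+x)*9)))
Apply SIMPLIFY at LRR (target: (6*5)): ((36*((y+x)*(6*5)))+(36*((y+x)*9))) -> ((36*((y+x)*30))+(36*((y+x)*9)))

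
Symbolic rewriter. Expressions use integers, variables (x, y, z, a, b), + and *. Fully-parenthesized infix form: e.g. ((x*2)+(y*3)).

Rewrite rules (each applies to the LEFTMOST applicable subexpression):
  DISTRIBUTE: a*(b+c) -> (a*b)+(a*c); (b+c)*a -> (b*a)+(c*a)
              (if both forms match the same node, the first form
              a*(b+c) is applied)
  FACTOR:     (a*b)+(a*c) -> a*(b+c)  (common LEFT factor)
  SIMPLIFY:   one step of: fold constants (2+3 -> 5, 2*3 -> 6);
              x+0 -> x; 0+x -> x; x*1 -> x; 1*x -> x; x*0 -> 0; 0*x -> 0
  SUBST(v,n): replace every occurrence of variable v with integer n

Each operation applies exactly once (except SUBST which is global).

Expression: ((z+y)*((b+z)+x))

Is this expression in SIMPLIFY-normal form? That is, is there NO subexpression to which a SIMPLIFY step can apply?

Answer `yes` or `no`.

Expression: ((z+y)*((b+z)+x))
Scanning for simplifiable subexpressions (pre-order)...
  at root: ((z+y)*((b+z)+x)) (not simplifiable)
  at L: (z+y) (not simplifiable)
  at R: ((b+z)+x) (not simplifiable)
  at RL: (b+z) (not simplifiable)
Result: no simplifiable subexpression found -> normal form.

Answer: yes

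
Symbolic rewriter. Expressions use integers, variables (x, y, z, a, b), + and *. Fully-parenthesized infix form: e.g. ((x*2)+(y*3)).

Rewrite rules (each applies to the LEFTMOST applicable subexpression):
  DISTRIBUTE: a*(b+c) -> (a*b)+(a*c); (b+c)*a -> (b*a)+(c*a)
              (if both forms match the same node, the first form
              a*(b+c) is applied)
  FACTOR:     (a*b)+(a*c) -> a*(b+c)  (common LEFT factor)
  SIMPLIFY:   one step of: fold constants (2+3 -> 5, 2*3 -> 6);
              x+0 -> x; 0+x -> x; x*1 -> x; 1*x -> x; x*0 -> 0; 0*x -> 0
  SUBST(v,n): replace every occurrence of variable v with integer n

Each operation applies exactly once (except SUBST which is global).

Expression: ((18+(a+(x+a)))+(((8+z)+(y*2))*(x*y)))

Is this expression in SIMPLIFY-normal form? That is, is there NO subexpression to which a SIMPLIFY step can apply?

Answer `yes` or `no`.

Expression: ((18+(a+(x+a)))+(((8+z)+(y*2))*(x*y)))
Scanning for simplifiable subexpressions (pre-order)...
  at root: ((18+(a+(x+a)))+(((8+z)+(y*2))*(x*y))) (not simplifiable)
  at L: (18+(a+(x+a))) (not simplifiable)
  at LR: (a+(x+a)) (not simplifiable)
  at LRR: (x+a) (not simplifiable)
  at R: (((8+z)+(y*2))*(x*y)) (not simplifiable)
  at RL: ((8+z)+(y*2)) (not simplifiable)
  at RLL: (8+z) (not simplifiable)
  at RLR: (y*2) (not simplifiable)
  at RR: (x*y) (not simplifiable)
Result: no simplifiable subexpression found -> normal form.

Answer: yes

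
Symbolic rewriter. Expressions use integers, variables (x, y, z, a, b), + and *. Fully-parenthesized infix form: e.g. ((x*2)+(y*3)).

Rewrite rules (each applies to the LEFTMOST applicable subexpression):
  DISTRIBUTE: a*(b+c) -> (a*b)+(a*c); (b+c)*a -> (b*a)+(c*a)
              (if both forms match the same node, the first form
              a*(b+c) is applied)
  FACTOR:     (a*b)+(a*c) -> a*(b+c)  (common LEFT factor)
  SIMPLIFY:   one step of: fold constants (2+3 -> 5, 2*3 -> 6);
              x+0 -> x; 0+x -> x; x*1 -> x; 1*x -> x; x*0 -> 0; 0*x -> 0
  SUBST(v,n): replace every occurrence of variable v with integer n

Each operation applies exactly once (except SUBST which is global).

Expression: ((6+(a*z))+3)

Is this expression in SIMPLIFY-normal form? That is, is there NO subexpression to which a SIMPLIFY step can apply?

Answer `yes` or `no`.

Expression: ((6+(a*z))+3)
Scanning for simplifiable subexpressions (pre-order)...
  at root: ((6+(a*z))+3) (not simplifiable)
  at L: (6+(a*z)) (not simplifiable)
  at LR: (a*z) (not simplifiable)
Result: no simplifiable subexpression found -> normal form.

Answer: yes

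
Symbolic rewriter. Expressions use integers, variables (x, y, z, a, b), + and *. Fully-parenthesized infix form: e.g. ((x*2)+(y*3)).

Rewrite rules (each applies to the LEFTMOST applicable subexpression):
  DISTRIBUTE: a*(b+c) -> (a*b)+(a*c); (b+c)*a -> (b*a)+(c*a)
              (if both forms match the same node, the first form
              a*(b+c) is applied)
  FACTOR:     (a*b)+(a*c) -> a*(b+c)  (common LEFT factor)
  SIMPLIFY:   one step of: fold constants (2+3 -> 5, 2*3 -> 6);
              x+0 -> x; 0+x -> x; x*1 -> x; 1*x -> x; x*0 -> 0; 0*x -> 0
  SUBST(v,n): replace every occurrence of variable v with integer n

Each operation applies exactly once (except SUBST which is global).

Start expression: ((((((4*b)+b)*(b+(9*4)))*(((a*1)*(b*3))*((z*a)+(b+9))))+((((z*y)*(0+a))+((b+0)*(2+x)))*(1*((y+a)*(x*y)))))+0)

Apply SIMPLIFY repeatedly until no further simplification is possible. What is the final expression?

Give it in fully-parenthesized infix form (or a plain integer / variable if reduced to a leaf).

Start: ((((((4*b)+b)*(b+(9*4)))*(((a*1)*(b*3))*((z*a)+(b+9))))+((((z*y)*(0+a))+((b+0)*(2+x)))*(1*((y+a)*(x*y)))))+0)
Step 1: at root: ((((((4*b)+b)*(b+(9*4)))*(((a*1)*(b*3))*((z*a)+(b+9))))+((((z*y)*(0+a))+((b+0)*(2+x)))*(1*((y+a)*(x*y)))))+0) -> (((((4*b)+b)*(b+(9*4)))*(((a*1)*(b*3))*((z*a)+(b+9))))+((((z*y)*(0+a))+((b+0)*(2+x)))*(1*((y+a)*(x*y))))); overall: ((((((4*b)+b)*(b+(9*4)))*(((a*1)*(b*3))*((z*a)+(b+9))))+((((z*y)*(0+a))+((b+0)*(2+x)))*(1*((y+a)*(x*y)))))+0) -> (((((4*b)+b)*(b+(9*4)))*(((a*1)*(b*3))*((z*a)+(b+9))))+((((z*y)*(0+a))+((b+0)*(2+x)))*(1*((y+a)*(x*y)))))
Step 2: at LLRR: (9*4) -> 36; overall: (((((4*b)+b)*(b+(9*4)))*(((a*1)*(b*3))*((z*a)+(b+9))))+((((z*y)*(0+a))+((b+0)*(2+x)))*(1*((y+a)*(x*y))))) -> (((((4*b)+b)*(b+36))*(((a*1)*(b*3))*((z*a)+(b+9))))+((((z*y)*(0+a))+((b+0)*(2+x)))*(1*((y+a)*(x*y)))))
Step 3: at LRLL: (a*1) -> a; overall: (((((4*b)+b)*(b+36))*(((a*1)*(b*3))*((z*a)+(b+9))))+((((z*y)*(0+a))+((b+0)*(2+x)))*(1*((y+a)*(x*y))))) -> (((((4*b)+b)*(b+36))*((a*(b*3))*((z*a)+(b+9))))+((((z*y)*(0+a))+((b+0)*(2+x)))*(1*((y+a)*(x*y)))))
Step 4: at RLLR: (0+a) -> a; overall: (((((4*b)+b)*(b+36))*((a*(b*3))*((z*a)+(b+9))))+((((z*y)*(0+a))+((b+0)*(2+x)))*(1*((y+a)*(x*y))))) -> (((((4*b)+b)*(b+36))*((a*(b*3))*((z*a)+(b+9))))+((((z*y)*a)+((b+0)*(2+x)))*(1*((y+a)*(x*y)))))
Step 5: at RLRL: (b+0) -> b; overall: (((((4*b)+b)*(b+36))*((a*(b*3))*((z*a)+(b+9))))+((((z*y)*a)+((b+0)*(2+x)))*(1*((y+a)*(x*y))))) -> (((((4*b)+b)*(b+36))*((a*(b*3))*((z*a)+(b+9))))+((((z*y)*a)+(b*(2+x)))*(1*((y+a)*(x*y)))))
Step 6: at RR: (1*((y+a)*(x*y))) -> ((y+a)*(x*y)); overall: (((((4*b)+b)*(b+36))*((a*(b*3))*((z*a)+(b+9))))+((((z*y)*a)+(b*(2+x)))*(1*((y+a)*(x*y))))) -> (((((4*b)+b)*(b+36))*((a*(b*3))*((z*a)+(b+9))))+((((z*y)*a)+(b*(2+x)))*((y+a)*(x*y))))
Fixed point: (((((4*b)+b)*(b+36))*((a*(b*3))*((z*a)+(b+9))))+((((z*y)*a)+(b*(2+x)))*((y+a)*(x*y))))

Answer: (((((4*b)+b)*(b+36))*((a*(b*3))*((z*a)+(b+9))))+((((z*y)*a)+(b*(2+x)))*((y+a)*(x*y))))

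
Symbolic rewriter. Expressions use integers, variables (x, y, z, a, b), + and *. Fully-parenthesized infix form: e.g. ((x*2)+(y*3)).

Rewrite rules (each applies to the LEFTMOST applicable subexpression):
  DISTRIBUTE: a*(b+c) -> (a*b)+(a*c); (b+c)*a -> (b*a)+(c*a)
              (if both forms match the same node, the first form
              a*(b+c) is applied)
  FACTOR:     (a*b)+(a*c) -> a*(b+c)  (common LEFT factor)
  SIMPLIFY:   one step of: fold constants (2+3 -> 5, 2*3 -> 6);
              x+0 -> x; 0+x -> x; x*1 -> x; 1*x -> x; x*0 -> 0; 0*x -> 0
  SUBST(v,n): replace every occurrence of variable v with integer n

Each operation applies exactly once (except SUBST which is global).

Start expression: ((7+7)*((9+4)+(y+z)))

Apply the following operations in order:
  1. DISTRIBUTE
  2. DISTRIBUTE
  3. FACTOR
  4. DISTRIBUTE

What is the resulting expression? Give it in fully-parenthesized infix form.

Answer: ((((7+7)*9)+((7+7)*4))+((7+7)*(y+z)))

Derivation:
Start: ((7+7)*((9+4)+(y+z)))
Apply DISTRIBUTE at root (target: ((7+7)*((9+4)+(y+z)))): ((7+7)*((9+4)+(y+z))) -> (((7+7)*(9+4))+((7+7)*(y+z)))
Apply DISTRIBUTE at L (target: ((7+7)*(9+4))): (((7+7)*(9+4))+((7+7)*(y+z))) -> ((((7+7)*9)+((7+7)*4))+((7+7)*(y+z)))
Apply FACTOR at L (target: (((7+7)*9)+((7+7)*4))): ((((7+7)*9)+((7+7)*4))+((7+7)*(y+z))) -> (((7+7)*(9+4))+((7+7)*(y+z)))
Apply DISTRIBUTE at L (target: ((7+7)*(9+4))): (((7+7)*(9+4))+((7+7)*(y+z))) -> ((((7+7)*9)+((7+7)*4))+((7+7)*(y+z)))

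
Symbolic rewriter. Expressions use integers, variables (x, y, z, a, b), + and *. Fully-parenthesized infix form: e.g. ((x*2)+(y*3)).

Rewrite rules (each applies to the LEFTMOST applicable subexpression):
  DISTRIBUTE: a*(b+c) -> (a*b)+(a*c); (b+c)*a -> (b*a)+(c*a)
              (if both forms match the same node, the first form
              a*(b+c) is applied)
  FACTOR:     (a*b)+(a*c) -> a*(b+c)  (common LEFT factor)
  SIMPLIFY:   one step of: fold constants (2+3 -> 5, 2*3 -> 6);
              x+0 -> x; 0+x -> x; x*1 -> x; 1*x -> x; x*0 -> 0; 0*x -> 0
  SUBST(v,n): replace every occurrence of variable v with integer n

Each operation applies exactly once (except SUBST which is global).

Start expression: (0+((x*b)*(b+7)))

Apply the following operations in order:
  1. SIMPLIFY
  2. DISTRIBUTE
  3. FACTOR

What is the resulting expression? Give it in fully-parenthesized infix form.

Start: (0+((x*b)*(b+7)))
Apply SIMPLIFY at root (target: (0+((x*b)*(b+7)))): (0+((x*b)*(b+7))) -> ((x*b)*(b+7))
Apply DISTRIBUTE at root (target: ((x*b)*(b+7))): ((x*b)*(b+7)) -> (((x*b)*b)+((x*b)*7))
Apply FACTOR at root (target: (((x*b)*b)+((x*b)*7))): (((x*b)*b)+((x*b)*7)) -> ((x*b)*(b+7))

Answer: ((x*b)*(b+7))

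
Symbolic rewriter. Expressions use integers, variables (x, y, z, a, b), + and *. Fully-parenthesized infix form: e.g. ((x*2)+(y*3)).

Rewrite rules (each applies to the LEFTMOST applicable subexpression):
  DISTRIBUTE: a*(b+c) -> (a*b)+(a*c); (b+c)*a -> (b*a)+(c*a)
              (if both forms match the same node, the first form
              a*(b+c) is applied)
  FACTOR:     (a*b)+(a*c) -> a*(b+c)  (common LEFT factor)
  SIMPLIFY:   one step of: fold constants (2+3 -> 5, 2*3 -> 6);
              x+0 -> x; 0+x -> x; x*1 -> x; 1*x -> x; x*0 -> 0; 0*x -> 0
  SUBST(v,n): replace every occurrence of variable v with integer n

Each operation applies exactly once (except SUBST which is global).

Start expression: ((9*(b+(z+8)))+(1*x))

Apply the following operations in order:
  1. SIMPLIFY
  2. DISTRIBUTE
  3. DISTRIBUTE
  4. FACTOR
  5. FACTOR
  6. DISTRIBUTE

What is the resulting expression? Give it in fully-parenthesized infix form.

Answer: (((9*b)+(9*(z+8)))+x)

Derivation:
Start: ((9*(b+(z+8)))+(1*x))
Apply SIMPLIFY at R (target: (1*x)): ((9*(b+(z+8)))+(1*x)) -> ((9*(b+(z+8)))+x)
Apply DISTRIBUTE at L (target: (9*(b+(z+8)))): ((9*(b+(z+8)))+x) -> (((9*b)+(9*(z+8)))+x)
Apply DISTRIBUTE at LR (target: (9*(z+8))): (((9*b)+(9*(z+8)))+x) -> (((9*b)+((9*z)+(9*8)))+x)
Apply FACTOR at LR (target: ((9*z)+(9*8))): (((9*b)+((9*z)+(9*8)))+x) -> (((9*b)+(9*(z+8)))+x)
Apply FACTOR at L (target: ((9*b)+(9*(z+8)))): (((9*b)+(9*(z+8)))+x) -> ((9*(b+(z+8)))+x)
Apply DISTRIBUTE at L (target: (9*(b+(z+8)))): ((9*(b+(z+8)))+x) -> (((9*b)+(9*(z+8)))+x)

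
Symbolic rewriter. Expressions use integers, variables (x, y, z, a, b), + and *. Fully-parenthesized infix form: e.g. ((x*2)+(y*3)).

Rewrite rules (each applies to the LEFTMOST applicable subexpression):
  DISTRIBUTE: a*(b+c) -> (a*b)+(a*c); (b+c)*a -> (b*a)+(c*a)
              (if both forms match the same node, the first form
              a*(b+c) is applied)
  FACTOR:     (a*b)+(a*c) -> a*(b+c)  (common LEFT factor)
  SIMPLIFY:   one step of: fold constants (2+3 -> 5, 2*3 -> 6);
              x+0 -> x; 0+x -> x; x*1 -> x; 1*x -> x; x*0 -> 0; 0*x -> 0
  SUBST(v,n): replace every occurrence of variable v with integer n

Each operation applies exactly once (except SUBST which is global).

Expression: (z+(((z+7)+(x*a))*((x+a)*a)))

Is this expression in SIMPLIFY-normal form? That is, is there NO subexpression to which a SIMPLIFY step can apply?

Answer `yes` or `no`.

Expression: (z+(((z+7)+(x*a))*((x+a)*a)))
Scanning for simplifiable subexpressions (pre-order)...
  at root: (z+(((z+7)+(x*a))*((x+a)*a))) (not simplifiable)
  at R: (((z+7)+(x*a))*((x+a)*a)) (not simplifiable)
  at RL: ((z+7)+(x*a)) (not simplifiable)
  at RLL: (z+7) (not simplifiable)
  at RLR: (x*a) (not simplifiable)
  at RR: ((x+a)*a) (not simplifiable)
  at RRL: (x+a) (not simplifiable)
Result: no simplifiable subexpression found -> normal form.

Answer: yes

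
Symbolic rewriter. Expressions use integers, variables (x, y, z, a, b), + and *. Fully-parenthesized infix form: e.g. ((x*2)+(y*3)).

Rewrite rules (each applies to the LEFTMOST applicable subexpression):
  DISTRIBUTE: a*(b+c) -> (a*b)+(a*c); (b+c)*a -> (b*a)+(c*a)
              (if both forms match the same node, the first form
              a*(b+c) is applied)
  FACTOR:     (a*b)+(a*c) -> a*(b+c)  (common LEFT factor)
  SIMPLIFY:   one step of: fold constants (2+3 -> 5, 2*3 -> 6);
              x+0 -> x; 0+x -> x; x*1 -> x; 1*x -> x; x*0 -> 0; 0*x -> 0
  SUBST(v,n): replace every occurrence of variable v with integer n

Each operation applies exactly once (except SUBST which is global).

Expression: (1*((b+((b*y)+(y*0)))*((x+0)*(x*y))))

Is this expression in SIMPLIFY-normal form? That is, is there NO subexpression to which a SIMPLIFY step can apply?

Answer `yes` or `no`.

Expression: (1*((b+((b*y)+(y*0)))*((x+0)*(x*y))))
Scanning for simplifiable subexpressions (pre-order)...
  at root: (1*((b+((b*y)+(y*0)))*((x+0)*(x*y)))) (SIMPLIFIABLE)
  at R: ((b+((b*y)+(y*0)))*((x+0)*(x*y))) (not simplifiable)
  at RL: (b+((b*y)+(y*0))) (not simplifiable)
  at RLR: ((b*y)+(y*0)) (not simplifiable)
  at RLRL: (b*y) (not simplifiable)
  at RLRR: (y*0) (SIMPLIFIABLE)
  at RR: ((x+0)*(x*y)) (not simplifiable)
  at RRL: (x+0) (SIMPLIFIABLE)
  at RRR: (x*y) (not simplifiable)
Found simplifiable subexpr at path root: (1*((b+((b*y)+(y*0)))*((x+0)*(x*y))))
One SIMPLIFY step would give: ((b+((b*y)+(y*0)))*((x+0)*(x*y)))
-> NOT in normal form.

Answer: no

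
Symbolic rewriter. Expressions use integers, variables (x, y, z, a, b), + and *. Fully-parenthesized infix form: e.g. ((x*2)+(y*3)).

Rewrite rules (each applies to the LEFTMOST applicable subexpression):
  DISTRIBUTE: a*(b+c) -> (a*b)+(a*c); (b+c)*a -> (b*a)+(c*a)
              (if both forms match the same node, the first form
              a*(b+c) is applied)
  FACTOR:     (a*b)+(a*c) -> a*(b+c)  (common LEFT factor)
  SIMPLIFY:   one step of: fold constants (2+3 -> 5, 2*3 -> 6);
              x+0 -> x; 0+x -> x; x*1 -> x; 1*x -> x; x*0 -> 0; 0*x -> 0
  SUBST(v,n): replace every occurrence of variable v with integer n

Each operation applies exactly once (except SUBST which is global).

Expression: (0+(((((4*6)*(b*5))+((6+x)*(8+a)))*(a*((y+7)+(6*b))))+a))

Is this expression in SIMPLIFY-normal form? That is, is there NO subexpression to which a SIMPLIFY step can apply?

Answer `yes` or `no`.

Expression: (0+(((((4*6)*(b*5))+((6+x)*(8+a)))*(a*((y+7)+(6*b))))+a))
Scanning for simplifiable subexpressions (pre-order)...
  at root: (0+(((((4*6)*(b*5))+((6+x)*(8+a)))*(a*((y+7)+(6*b))))+a)) (SIMPLIFIABLE)
  at R: (((((4*6)*(b*5))+((6+x)*(8+a)))*(a*((y+7)+(6*b))))+a) (not simplifiable)
  at RL: ((((4*6)*(b*5))+((6+x)*(8+a)))*(a*((y+7)+(6*b)))) (not simplifiable)
  at RLL: (((4*6)*(b*5))+((6+x)*(8+a))) (not simplifiable)
  at RLLL: ((4*6)*(b*5)) (not simplifiable)
  at RLLLL: (4*6) (SIMPLIFIABLE)
  at RLLLR: (b*5) (not simplifiable)
  at RLLR: ((6+x)*(8+a)) (not simplifiable)
  at RLLRL: (6+x) (not simplifiable)
  at RLLRR: (8+a) (not simplifiable)
  at RLR: (a*((y+7)+(6*b))) (not simplifiable)
  at RLRR: ((y+7)+(6*b)) (not simplifiable)
  at RLRRL: (y+7) (not simplifiable)
  at RLRRR: (6*b) (not simplifiable)
Found simplifiable subexpr at path root: (0+(((((4*6)*(b*5))+((6+x)*(8+a)))*(a*((y+7)+(6*b))))+a))
One SIMPLIFY step would give: (((((4*6)*(b*5))+((6+x)*(8+a)))*(a*((y+7)+(6*b))))+a)
-> NOT in normal form.

Answer: no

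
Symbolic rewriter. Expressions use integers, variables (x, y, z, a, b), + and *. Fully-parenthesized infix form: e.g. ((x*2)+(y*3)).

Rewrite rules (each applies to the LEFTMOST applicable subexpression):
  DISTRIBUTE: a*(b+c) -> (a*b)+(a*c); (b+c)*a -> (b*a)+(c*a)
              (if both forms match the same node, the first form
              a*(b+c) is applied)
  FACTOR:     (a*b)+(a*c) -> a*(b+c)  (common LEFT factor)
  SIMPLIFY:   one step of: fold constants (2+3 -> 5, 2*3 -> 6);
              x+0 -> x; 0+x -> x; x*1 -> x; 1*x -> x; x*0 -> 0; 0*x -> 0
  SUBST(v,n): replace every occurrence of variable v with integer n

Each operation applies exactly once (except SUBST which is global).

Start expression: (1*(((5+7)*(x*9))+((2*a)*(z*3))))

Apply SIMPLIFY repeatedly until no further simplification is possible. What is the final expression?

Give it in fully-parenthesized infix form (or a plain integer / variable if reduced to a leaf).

Start: (1*(((5+7)*(x*9))+((2*a)*(z*3))))
Step 1: at root: (1*(((5+7)*(x*9))+((2*a)*(z*3)))) -> (((5+7)*(x*9))+((2*a)*(z*3))); overall: (1*(((5+7)*(x*9))+((2*a)*(z*3)))) -> (((5+7)*(x*9))+((2*a)*(z*3)))
Step 2: at LL: (5+7) -> 12; overall: (((5+7)*(x*9))+((2*a)*(z*3))) -> ((12*(x*9))+((2*a)*(z*3)))
Fixed point: ((12*(x*9))+((2*a)*(z*3)))

Answer: ((12*(x*9))+((2*a)*(z*3)))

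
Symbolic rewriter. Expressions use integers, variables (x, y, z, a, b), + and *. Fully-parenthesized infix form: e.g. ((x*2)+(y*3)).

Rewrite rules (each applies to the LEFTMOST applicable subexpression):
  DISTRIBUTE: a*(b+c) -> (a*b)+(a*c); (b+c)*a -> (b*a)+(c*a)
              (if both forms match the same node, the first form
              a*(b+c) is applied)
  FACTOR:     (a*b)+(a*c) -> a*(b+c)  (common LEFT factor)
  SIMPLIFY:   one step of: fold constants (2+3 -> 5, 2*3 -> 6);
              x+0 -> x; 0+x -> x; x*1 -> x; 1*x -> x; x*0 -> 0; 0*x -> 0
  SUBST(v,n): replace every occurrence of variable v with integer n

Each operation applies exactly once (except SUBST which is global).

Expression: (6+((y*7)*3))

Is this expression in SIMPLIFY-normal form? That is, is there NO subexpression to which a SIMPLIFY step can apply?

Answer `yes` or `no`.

Expression: (6+((y*7)*3))
Scanning for simplifiable subexpressions (pre-order)...
  at root: (6+((y*7)*3)) (not simplifiable)
  at R: ((y*7)*3) (not simplifiable)
  at RL: (y*7) (not simplifiable)
Result: no simplifiable subexpression found -> normal form.

Answer: yes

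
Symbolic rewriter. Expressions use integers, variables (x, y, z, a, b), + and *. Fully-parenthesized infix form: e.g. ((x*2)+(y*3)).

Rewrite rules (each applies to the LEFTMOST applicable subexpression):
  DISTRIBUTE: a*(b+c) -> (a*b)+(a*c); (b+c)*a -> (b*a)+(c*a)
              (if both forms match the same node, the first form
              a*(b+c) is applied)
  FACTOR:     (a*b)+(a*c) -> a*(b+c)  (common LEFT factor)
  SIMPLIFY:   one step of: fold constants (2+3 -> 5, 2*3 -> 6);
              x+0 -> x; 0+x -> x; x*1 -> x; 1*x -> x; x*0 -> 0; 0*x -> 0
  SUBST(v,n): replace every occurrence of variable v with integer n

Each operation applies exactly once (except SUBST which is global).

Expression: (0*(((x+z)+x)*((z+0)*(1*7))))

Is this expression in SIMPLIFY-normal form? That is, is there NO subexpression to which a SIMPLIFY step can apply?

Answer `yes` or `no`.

Expression: (0*(((x+z)+x)*((z+0)*(1*7))))
Scanning for simplifiable subexpressions (pre-order)...
  at root: (0*(((x+z)+x)*((z+0)*(1*7)))) (SIMPLIFIABLE)
  at R: (((x+z)+x)*((z+0)*(1*7))) (not simplifiable)
  at RL: ((x+z)+x) (not simplifiable)
  at RLL: (x+z) (not simplifiable)
  at RR: ((z+0)*(1*7)) (not simplifiable)
  at RRL: (z+0) (SIMPLIFIABLE)
  at RRR: (1*7) (SIMPLIFIABLE)
Found simplifiable subexpr at path root: (0*(((x+z)+x)*((z+0)*(1*7))))
One SIMPLIFY step would give: 0
-> NOT in normal form.

Answer: no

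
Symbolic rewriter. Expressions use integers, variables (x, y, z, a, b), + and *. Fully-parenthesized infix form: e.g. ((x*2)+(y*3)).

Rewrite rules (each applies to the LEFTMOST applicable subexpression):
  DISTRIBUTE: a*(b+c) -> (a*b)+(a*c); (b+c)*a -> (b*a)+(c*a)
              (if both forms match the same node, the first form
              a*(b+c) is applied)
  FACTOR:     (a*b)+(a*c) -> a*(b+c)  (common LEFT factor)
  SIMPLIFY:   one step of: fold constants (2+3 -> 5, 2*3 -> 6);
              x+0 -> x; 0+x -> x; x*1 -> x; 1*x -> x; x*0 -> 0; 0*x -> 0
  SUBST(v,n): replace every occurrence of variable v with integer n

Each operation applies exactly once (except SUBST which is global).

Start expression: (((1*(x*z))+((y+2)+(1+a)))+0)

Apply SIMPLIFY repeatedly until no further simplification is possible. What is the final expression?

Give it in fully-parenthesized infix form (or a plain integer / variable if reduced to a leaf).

Answer: ((x*z)+((y+2)+(1+a)))

Derivation:
Start: (((1*(x*z))+((y+2)+(1+a)))+0)
Step 1: at root: (((1*(x*z))+((y+2)+(1+a)))+0) -> ((1*(x*z))+((y+2)+(1+a))); overall: (((1*(x*z))+((y+2)+(1+a)))+0) -> ((1*(x*z))+((y+2)+(1+a)))
Step 2: at L: (1*(x*z)) -> (x*z); overall: ((1*(x*z))+((y+2)+(1+a))) -> ((x*z)+((y+2)+(1+a)))
Fixed point: ((x*z)+((y+2)+(1+a)))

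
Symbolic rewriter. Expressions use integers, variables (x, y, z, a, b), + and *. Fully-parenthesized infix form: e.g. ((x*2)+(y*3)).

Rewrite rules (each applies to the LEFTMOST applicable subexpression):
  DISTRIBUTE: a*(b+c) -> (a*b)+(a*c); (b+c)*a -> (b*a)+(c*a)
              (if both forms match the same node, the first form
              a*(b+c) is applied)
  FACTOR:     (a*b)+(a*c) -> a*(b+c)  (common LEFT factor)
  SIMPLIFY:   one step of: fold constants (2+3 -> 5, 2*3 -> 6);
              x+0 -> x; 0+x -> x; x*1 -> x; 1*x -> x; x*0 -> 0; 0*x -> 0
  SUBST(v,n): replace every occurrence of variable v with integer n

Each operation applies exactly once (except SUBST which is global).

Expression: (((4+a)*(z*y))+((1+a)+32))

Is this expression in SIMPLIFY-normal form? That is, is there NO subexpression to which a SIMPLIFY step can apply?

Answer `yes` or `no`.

Expression: (((4+a)*(z*y))+((1+a)+32))
Scanning for simplifiable subexpressions (pre-order)...
  at root: (((4+a)*(z*y))+((1+a)+32)) (not simplifiable)
  at L: ((4+a)*(z*y)) (not simplifiable)
  at LL: (4+a) (not simplifiable)
  at LR: (z*y) (not simplifiable)
  at R: ((1+a)+32) (not simplifiable)
  at RL: (1+a) (not simplifiable)
Result: no simplifiable subexpression found -> normal form.

Answer: yes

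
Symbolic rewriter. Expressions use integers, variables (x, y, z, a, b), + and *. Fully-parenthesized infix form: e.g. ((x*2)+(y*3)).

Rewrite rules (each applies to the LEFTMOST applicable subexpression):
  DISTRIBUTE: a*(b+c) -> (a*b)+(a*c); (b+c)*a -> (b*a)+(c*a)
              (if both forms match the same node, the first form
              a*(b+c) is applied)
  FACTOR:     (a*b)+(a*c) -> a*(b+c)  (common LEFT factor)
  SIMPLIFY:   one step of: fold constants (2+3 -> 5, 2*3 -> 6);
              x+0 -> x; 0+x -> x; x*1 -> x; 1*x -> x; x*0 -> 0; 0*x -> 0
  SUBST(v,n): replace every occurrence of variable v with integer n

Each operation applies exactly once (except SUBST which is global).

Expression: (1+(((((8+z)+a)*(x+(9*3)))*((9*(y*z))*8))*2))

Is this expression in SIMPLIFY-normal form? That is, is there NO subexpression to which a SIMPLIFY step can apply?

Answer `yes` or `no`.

Answer: no

Derivation:
Expression: (1+(((((8+z)+a)*(x+(9*3)))*((9*(y*z))*8))*2))
Scanning for simplifiable subexpressions (pre-order)...
  at root: (1+(((((8+z)+a)*(x+(9*3)))*((9*(y*z))*8))*2)) (not simplifiable)
  at R: (((((8+z)+a)*(x+(9*3)))*((9*(y*z))*8))*2) (not simplifiable)
  at RL: ((((8+z)+a)*(x+(9*3)))*((9*(y*z))*8)) (not simplifiable)
  at RLL: (((8+z)+a)*(x+(9*3))) (not simplifiable)
  at RLLL: ((8+z)+a) (not simplifiable)
  at RLLLL: (8+z) (not simplifiable)
  at RLLR: (x+(9*3)) (not simplifiable)
  at RLLRR: (9*3) (SIMPLIFIABLE)
  at RLR: ((9*(y*z))*8) (not simplifiable)
  at RLRL: (9*(y*z)) (not simplifiable)
  at RLRLR: (y*z) (not simplifiable)
Found simplifiable subexpr at path RLLRR: (9*3)
One SIMPLIFY step would give: (1+(((((8+z)+a)*(x+27))*((9*(y*z))*8))*2))
-> NOT in normal form.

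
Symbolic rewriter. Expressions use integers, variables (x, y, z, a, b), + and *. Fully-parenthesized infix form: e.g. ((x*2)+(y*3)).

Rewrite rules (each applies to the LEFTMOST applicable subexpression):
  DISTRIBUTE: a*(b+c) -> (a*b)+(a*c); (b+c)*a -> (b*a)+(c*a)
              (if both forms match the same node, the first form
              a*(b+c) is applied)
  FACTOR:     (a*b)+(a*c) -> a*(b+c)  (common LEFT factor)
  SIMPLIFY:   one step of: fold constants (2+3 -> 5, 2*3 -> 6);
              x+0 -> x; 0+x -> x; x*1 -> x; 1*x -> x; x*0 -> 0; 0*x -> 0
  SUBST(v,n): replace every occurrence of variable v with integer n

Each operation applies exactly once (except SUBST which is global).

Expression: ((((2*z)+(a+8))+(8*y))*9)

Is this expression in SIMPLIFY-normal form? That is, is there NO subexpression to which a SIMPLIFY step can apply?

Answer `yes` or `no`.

Answer: yes

Derivation:
Expression: ((((2*z)+(a+8))+(8*y))*9)
Scanning for simplifiable subexpressions (pre-order)...
  at root: ((((2*z)+(a+8))+(8*y))*9) (not simplifiable)
  at L: (((2*z)+(a+8))+(8*y)) (not simplifiable)
  at LL: ((2*z)+(a+8)) (not simplifiable)
  at LLL: (2*z) (not simplifiable)
  at LLR: (a+8) (not simplifiable)
  at LR: (8*y) (not simplifiable)
Result: no simplifiable subexpression found -> normal form.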